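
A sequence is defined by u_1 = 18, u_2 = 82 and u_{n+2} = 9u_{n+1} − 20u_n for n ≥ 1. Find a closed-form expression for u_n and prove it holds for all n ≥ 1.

Claim: u_n = 2·4^n + 2·5^n.

Base cases: u_1 = 18 and 2·4^1 + 2·5^1 = 18; u_2 = 82 and 2·4^2 + 2·5^2 = 82.
Assume u_i = 2·4^i + 2·5^i for all 1 ≤ i ≤ j, where j ≥ 2.
Then u_{j+1} = 9u_j − 20u_{j−1} = 9·(2·4^j + 2·5^j) − 20·(2·4^{j−1} + 2·5^{j−1}) = 2·(9·4 − 20)4^{j−1} + 2·(9·5 − 20)5^{j−1} = 32·4^{j−1} + 50·5^{j−1} = 2·4^{j+1} + 2·5^{j+1}.
By strong induction, u_n = 2·4^n + 2·5^n for all n ≥ 1.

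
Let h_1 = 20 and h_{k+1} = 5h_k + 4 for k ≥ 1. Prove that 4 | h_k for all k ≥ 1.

Base case: h_1 = 20 = 4·5, so 4 | h_1.
Assume 4 | h_j, so h_j = 4t for some integer t.
Then h_{j+1} = 5h_j + 4 = 5·(4t) + 4 = 4(5t + 1), so 4 | h_{j+1}.
This completes the inductive step, so 4 | h_k for all k ≥ 1.

4 | h_k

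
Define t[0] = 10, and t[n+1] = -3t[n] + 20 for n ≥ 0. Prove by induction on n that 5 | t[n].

Base case: t[0] = 10 = 5·2, so 5 | t[0].
Assume 5 | t[m], so t[m] = 5s for some integer s.
Then t[m+1] = -3t[m] + 20 = -3·(5s) + 20 = 5(-3s + 4), so 5 | t[m+1].
Hence 5 | t[n] for every n ≥ 0, by induction.

5 | t[n]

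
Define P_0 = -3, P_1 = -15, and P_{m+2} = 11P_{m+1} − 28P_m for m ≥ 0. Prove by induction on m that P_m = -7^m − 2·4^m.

Base cases: P_0 = -3 and -7^0 − 2·4^0 = -3; P_1 = -15 and -7^1 − 2·4^1 = -15.
Assume P_j = -7^j − 2·4^j for all 0 ≤ j ≤ r, where r ≥ 1.
Then P_{r+1} = 11P_r − 28P_{r−1} = 11·(-7^r − 2·4^r) − 28·(-7^{r−1} − 2·4^{r−1}) = -(11·7 − 28)7^{r−1} − 2·(11·4 − 28)4^{r−1} = -49·7^{r−1} − 32·4^{r−1} = -7^{r+1} − 2·4^{r+1}.
Hence P_m = -7^m − 2·4^m for every m ≥ 0, by strong induction.

P_m = -7^m − 2·4^m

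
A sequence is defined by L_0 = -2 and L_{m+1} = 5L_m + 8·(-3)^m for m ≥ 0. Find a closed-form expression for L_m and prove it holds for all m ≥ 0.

Claim: L_m = -5^m − (-3)^m.

Base case: L_0 = -2, and -5^0 − (-3)^0 = -1 − 1 = -2.
Assume L_j = -5^j − (-3)^j for some j ≥ 0.
Then L_{j+1} = 5L_j + 8·(-3)^j = 5·(-5^j − (-3)^j) + 8·(-3)^j = -5^{j+1} − 5·(-3)^j + 8·(-3)^j = -5^{j+1} + 3·(-3)^j = -5^{j+1} − (-3)^{j+1}.
Hence L_m = -5^m − (-3)^m for every m ≥ 0, by induction.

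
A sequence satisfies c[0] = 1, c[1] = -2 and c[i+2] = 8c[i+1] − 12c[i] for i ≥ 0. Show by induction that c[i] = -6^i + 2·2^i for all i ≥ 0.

Base cases: c[0] = 1 and -6^0 + 2·2^0 = 1; c[1] = -2 and -6^1 + 2·2^1 = -2.
Assume c[t] = -6^t + 2·2^t for all 0 ≤ t ≤ j, where j ≥ 1.
Then c[j+1] = 8c[j] − 12c[j−1] = 8·(-6^j + 2·2^j) − 12·(-6^{j−1} + 2·2^{j−1}) = -(8·6 − 12)6^{j−1} + 2·(8·2 − 12)2^{j−1} = -36·6^{j−1} + 8·2^{j−1} = -6^{j+1} + 2·2^{j+1}.
Hence c[i] = -6^i + 2·2^i for every i ≥ 0, by strong induction.

c[i] = -6^i + 2·2^i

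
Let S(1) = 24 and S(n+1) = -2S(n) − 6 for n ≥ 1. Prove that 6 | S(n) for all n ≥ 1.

Base case: S(1) = 24 = 6·4, so 6 | S(1).
Assume 6 | S(k), so S(k) = 6t for some integer t.
Then S(k+1) = -2S(k) − 6 = -2·(6t) − 6 = 6(-2t − 1), so 6 | S(k+1).
Hence 6 | S(n) for every n ≥ 1, by induction.

6 | S(n)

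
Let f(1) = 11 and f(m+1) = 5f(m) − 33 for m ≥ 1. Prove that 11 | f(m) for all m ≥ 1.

Base case: f(1) = 11 = 11·1, so 11 | f(1).
Assume 11 | f(r), so f(r) = 11t for some integer t.
Then f(r+1) = 5f(r) − 33 = 5·(11t) − 33 = 11(5t − 3), so 11 | f(r+1).
So the property holds for r+1, and by induction 11 | f(m) for all m ≥ 1.

11 | f(m)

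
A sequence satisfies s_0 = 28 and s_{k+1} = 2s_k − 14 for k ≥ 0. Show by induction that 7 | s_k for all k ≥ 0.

Base case: s_0 = 28 = 7·4, so 7 | s_0.
Assume 7 | s_m, so s_m = 7t for some integer t.
Then s_{m+1} = 2s_m − 14 = 2·(7t) − 14 = 7(2t − 2), so 7 | s_{m+1}.
Hence 7 | s_k for every k ≥ 0, by induction.

7 | s_k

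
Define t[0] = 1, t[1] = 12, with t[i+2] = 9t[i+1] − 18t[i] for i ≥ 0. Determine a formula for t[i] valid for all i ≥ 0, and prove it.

Claim: t[i] = 3·6^i − 2·3^i.

Base cases: t[0] = 1 and 3·6^0 − 2·3^0 = 1; t[1] = 12 and 3·6^1 − 2·3^1 = 12.
Assume t[j] = 3·6^j − 2·3^j for all 0 ≤ j ≤ k, where k ≥ 1.
Then t[k+1] = 9t[k] − 18t[k−1] = 9·(3·6^k − 2·3^k) − 18·(3·6^{k−1} − 2·3^{k−1}) = 3·(9·6 − 18)6^{k−1} − 2·(9·3 − 18)3^{k−1} = 108·6^{k−1} − 18·3^{k−1} = 3·6^{k+1} − 2·3^{k+1}.
By strong induction, t[i] = 3·6^i − 2·3^i for all i ≥ 0.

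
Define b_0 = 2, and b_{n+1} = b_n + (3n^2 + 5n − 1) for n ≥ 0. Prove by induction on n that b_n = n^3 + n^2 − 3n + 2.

Base case: b_0 = 2, and 0^3 + 0^2 − 3·0 + 2 = 2.
Assume b_k = k^3 + k^2 − 3k + 2.
Then b_{k+1} = b_k + (3k^2 + 5k − 1) = (k^3 + k^2 − 3k + 2) + (3k^2 + 5k − 1) = k^3 + 4k^2 + 2k + 1,
and (k+1)^3 + (k+1)^2 − 3·(k+1) + 2 = k^3 + 4k^2 + 2k + 1.
By induction, b_n = n^3 + n^2 − 3n + 2 for all n ≥ 0.

b_n = n^3 + n^2 − 3n + 2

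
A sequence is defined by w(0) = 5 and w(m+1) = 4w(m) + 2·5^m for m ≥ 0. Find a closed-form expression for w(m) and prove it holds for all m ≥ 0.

Claim: w(m) = 3·4^m + 2·5^m.

Base case: w(0) = 5, and 3·4^0 + 2·5^0 = 3 + 2 = 5.
Assume w(j) = 3·4^j + 2·5^j for some j ≥ 0.
Then w(j+1) = 4w(j) + 2·5^j = 4·(3·4^j + 2·5^j) + 2·5^j = 3·4^{j+1} + 8·5^j + 2·5^j = 3·4^{j+1} + 10·5^j = 3·4^{j+1} + 2·5^{j+1}.
This completes the inductive step, so w(m) = 3·4^m + 2·5^m for all m ≥ 0.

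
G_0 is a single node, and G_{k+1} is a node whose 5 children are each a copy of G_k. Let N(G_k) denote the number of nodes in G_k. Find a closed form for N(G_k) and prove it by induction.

Claim: N(G_k) = (5^{k+1} − 1)/4.

Base case: N(G_0) = 1, and (5^{0+1} − 1)/4 = 1.
Assume N(G_m) = (5^{m+1} − 1)/4.
Then N(G_{m+1}) = 1 + 5N(G_m) = 1 + 5·(5^{m+1} − 1)/4 = 1 + (5^{m+2} − 5)/4 = (4 + 5^{m+2} − 5)/4 = (5^{m+2} − 1)/4.
This completes the inductive step, so N(G_k) = (5^{k+1} − 1)/4 for all k ≥ 0.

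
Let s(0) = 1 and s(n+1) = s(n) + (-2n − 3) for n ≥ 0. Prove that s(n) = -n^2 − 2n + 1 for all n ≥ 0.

Base case: s(0) = 1, and -0^2 − 2·0 + 1 = 1.
Assume s(k) = -k^2 − 2k + 1.
Then s(k+1) = s(k) + (-2k − 3) = (-k^2 − 2k + 1) + (-2k − 3) = -k^2 − 4k − 2,
and -(k+1)^2 − 2·(k+1) + 1 = -k^2 − 4k − 2.
This completes the inductive step, so s(n) = -n^2 − 2n + 1 for all n ≥ 0.

s(n) = -n^2 − 2n + 1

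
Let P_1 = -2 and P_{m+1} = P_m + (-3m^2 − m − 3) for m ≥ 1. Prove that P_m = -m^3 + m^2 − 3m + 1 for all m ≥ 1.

Base case: P_1 = -2, and -1^3 + 1^2 − 3·1 + 1 = -2.
Assume P_j = -j^3 + j^2 − 3j + 1.
Then P_{j+1} = P_j + (-3j^2 − j − 3) = (-j^3 + j^2 − 3j + 1) + (-3j^2 − j − 3) = -j^3 − 2j^2 − 4j − 2,
and -(j+1)^3 + (j+1)^2 − 3·(j+1) + 1 = -j^3 − 2j^2 − 4j − 2.
Hence P_m = -m^3 + m^2 − 3m + 1 for every m ≥ 1, by induction.

P_m = -m^3 + m^2 − 3m + 1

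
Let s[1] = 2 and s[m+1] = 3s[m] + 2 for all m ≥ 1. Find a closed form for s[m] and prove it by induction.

Claim: s[m] = 3^m − 1.

Base case: s[1] = 2, and 3^1 − 1 = 3 − 1 = 2.
Assume s[r] = 3^r − 1 for some r ≥ 1.
Then s[r+1] = 3s[r] + 2 = 3·(3^r − 1) + 2 = 3^{r+1} − 3 + 2 = 3^{r+1} − 1.
Hence s[m] = 3^m − 1 for every m ≥ 1, by induction.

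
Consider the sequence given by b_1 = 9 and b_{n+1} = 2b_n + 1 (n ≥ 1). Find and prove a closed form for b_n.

Claim: b_n = 5·2^n − 1.

Base case: b_1 = 9, and 5·2^1 − 1 = 10 − 1 = 9.
Assume b_r = 5·2^r − 1 for some r ≥ 1.
Then b_{r+1} = 2b_r + 1 = 2·(5·2^r − 1) + 1 = 10·2^r − 2 + 1 = 5·2^{r+1} − 1.
This completes the inductive step, so b_n = 5·2^n − 1 for all n ≥ 1.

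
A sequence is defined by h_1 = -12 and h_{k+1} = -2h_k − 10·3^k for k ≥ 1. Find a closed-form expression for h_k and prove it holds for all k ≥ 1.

Claim: h_k = 3·(-2)^k − 2·3^k.

Base case: h_1 = -12, and 3·(-2)^1 − 2·3^1 = -6 − 6 = -12.
Assume h_r = 3·(-2)^r − 2·3^r for some r ≥ 1.
Then h_{r+1} = -2h_r − 10·3^r = -2·(3·(-2)^r − 2·3^r) − 10·3^r = 3·(-2)^{r+1} + 4·3^r − 10·3^r = 3·(-2)^{r+1} − 6·3^r = 3·(-2)^{r+1} − 2·3^{r+1}.
Hence h_k = 3·(-2)^k − 2·3^k for every k ≥ 1, by induction.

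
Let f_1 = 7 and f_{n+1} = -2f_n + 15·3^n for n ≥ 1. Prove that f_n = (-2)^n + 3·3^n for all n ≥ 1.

Base case: f_1 = 7, and (-2)^1 + 3·3^1 = -2 + 9 = 7.
Assume f_m = (-2)^m + 3·3^m for some m ≥ 1.
Then f_{m+1} = -2f_m + 15·3^m = -2·((-2)^m + 3·3^m) + 15·3^m = (-2)^{m+1} − 6·3^m + 15·3^m = (-2)^{m+1} + 9·3^m = (-2)^{m+1} + 3·3^{m+1}.
By induction, f_n = (-2)^n + 3·3^n for all n ≥ 1.

f_n = (-2)^n + 3·3^n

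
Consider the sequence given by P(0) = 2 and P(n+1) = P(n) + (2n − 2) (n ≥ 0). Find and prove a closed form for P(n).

Claim: P(n) = n^2 − 3n + 2.

Base case: P(0) = 2, and 0^2 − 3·0 + 2 = 2.
Assume P(r) = r^2 − 3r + 2.
Then P(r+1) = P(r) + (2r − 2) = (r^2 − 3r + 2) + (2r − 2) = r^2 − r,
and (r+1)^2 − 3·(r+1) + 2 = r^2 − r.
Hence P(n) = n^2 − 3n + 2 for every n ≥ 0, by induction.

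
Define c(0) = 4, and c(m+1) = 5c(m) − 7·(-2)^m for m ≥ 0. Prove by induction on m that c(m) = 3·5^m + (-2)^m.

Base case: c(0) = 4, and 3·5^0 + (-2)^0 = 3 + 1 = 4.
Assume c(r) = 3·5^r + (-2)^r for some r ≥ 0.
Then c(r+1) = 5c(r) − 7·(-2)^r = 5·(3·5^r + (-2)^r) − 7·(-2)^r = 3·5^{r+1} + 5·(-2)^r − 7·(-2)^r = 3·5^{r+1} − 2·(-2)^r = 3·5^{r+1} + (-2)^{r+1}.
By induction, c(m) = 3·5^m + (-2)^m for all m ≥ 0.

c(m) = 3·5^m + (-2)^m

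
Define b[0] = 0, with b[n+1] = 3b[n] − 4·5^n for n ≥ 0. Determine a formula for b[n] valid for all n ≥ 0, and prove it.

Claim: b[n] = 2·3^n − 2·5^n.

Base case: b[0] = 0, and 2·3^0 − 2·5^0 = 2 − 2 = 0.
Assume b[k] = 2·3^k − 2·5^k for some k ≥ 0.
Then b[k+1] = 3b[k] − 4·5^k = 3·(2·3^k − 2·5^k) − 4·5^k = 2·3^{k+1} − 6·5^k − 4·5^k = 2·3^{k+1} − 10·5^k = 2·3^{k+1} − 2·5^{k+1}.
This completes the inductive step, so b[n] = 2·3^n − 2·5^n for all n ≥ 0.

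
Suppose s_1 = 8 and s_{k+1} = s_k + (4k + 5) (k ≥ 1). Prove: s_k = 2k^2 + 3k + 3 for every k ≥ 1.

Base case: s_1 = 8, and 2·1^2 + 3·1 + 3 = 8.
Assume s_m = 2m^2 + 3m + 3.
Then s_{m+1} = s_m + (4m + 5) = (2m^2 + 3m + 3) + (4m + 5) = 2m^2 + 7m + 8,
and 2·(m+1)^2 + 3·(m+1) + 3 = 2m^2 + 7m + 8.
By induction, s_k = 2k^2 + 3k + 3 for all k ≥ 1.

s_k = 2k^2 + 3k + 3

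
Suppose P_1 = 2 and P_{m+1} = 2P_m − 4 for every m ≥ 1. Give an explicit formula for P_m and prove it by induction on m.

Claim: P_m = -2^m + 4.

Base case: P_1 = 2, and -2^1 + 4 = -2 + 4 = 2.
Assume P_k = -2^k + 4 for some k ≥ 1.
Then P_{k+1} = 2P_k − 4 = 2·(-2^k + 4) − 4 = -2^{k+1} + 8 − 4 = -2^{k+1} + 4.
This completes the inductive step, so P_m = -2^m + 4 for all m ≥ 1.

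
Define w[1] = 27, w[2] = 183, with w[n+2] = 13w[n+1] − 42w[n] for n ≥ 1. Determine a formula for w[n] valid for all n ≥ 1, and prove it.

Claim: w[n] = 3·7^n + 6^n.

Base cases: w[1] = 27 and 3·7^1 + 6^1 = 27; w[2] = 183 and 3·7^2 + 6^2 = 183.
Assume w[j] = 3·7^j + 6^j for all 1 ≤ j ≤ m, where m ≥ 2.
Then w[m+1] = 13w[m] − 42w[m−1] = 13·(3·7^m + 6^m) − 42·(3·7^{m−1} + 6^{m−1}) = 3·(13·7 − 42)7^{m−1} + (13·6 − 42)6^{m−1} = 147·7^{m−1} + 36·6^{m−1} = 3·7^{m+1} + 6^{m+1}.
So the formula holds for m+1, and by strong induction w[n] = 3·7^n + 6^n for all n ≥ 1.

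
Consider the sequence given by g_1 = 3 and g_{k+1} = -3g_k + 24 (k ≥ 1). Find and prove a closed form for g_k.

Claim: g_k = (-3)^k + 6.

Base case: g_1 = 3, and (-3)^1 + 6 = -3 + 6 = 3.
Assume g_j = (-3)^j + 6 for some j ≥ 1.
Then g_{j+1} = -3g_j + 24 = -3·((-3)^j + 6) + 24 = -3·(-3)^j − 18 + 24 = (-3)^{j+1} + 6.
This completes the inductive step, so g_k = (-3)^k + 6 for all k ≥ 1.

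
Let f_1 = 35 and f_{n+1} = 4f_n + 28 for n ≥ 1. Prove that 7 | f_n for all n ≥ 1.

Base case: f_1 = 35 = 7·5, so 7 | f_1.
Assume 7 | f_k, so f_k = 7t for some integer t.
Then f_{k+1} = 4f_k + 28 = 4·(7t) + 28 = 7(4t + 4), so 7 | f_{k+1}.
Hence 7 | f_n for every n ≥ 1, by induction.

7 | f_n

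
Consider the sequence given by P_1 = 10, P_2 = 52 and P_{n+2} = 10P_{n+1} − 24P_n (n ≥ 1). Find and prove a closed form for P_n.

Claim: P_n = 4^n + 6^n.

Base cases: P_1 = 10 and 4^1 + 6^1 = 10; P_2 = 52 and 4^2 + 6^2 = 52.
Assume P_j = 4^j + 6^j for all 1 ≤ j ≤ r, where r ≥ 2.
Then P_{r+1} = 10P_r − 24P_{r−1} = 10·(4^r + 6^r) − 24·(4^{r−1} + 6^{r−1}) = (10·4 − 24)4^{r−1} + (10·6 − 24)6^{r−1} = 16·4^{r−1} + 36·6^{r−1} = 4^{r+1} + 6^{r+1}.
By strong induction, P_n = 4^n + 6^n for all n ≥ 1.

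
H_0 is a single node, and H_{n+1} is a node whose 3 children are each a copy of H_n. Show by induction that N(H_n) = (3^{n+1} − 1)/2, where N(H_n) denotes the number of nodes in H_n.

Base case: N(H_0) = 1, and (3^{0+1} − 1)/2 = 1.
Assume N(H_r) = (3^{r+1} − 1)/2.
Then N(H_{r+1}) = 1 + 3N(H_r) = 1 + 3·(3^{r+1} − 1)/2 = 1 + (3^{r+2} − 3)/2 = (2 + 3^{r+2} − 3)/2 = (3^{r+2} − 1)/2.
So the formula holds for r+1, and by induction N(H_n) = (3^{n+1} − 1)/2 for all n ≥ 0.

N(H_n) = (3^{n+1} − 1)/2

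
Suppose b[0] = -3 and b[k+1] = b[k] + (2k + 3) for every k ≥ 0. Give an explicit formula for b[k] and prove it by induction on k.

Claim: b[k] = k^2 + 2k − 3.

Base case: b[0] = -3, and 0^2 + 2·0 − 3 = -3.
Assume b[r] = r^2 + 2r − 3.
Then b[r+1] = b[r] + (2r + 3) = (r^2 + 2r − 3) + (2r + 3) = r^2 + 4r,
and (r+1)^2 + 2·(r+1) − 3 = r^2 + 4r.
This completes the inductive step, so b[k] = k^2 + 2k − 3 for all k ≥ 0.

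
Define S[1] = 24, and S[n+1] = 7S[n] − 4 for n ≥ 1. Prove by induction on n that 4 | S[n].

Base case: S[1] = 24 = 4·6, so 4 | S[1].
Assume 4 | S[j], so S[j] = 4t for some integer t.
Then S[j+1] = 7S[j] − 4 = 7·(4t) − 4 = 4(7t − 1), so 4 | S[j+1].
By induction, 4 | S[n] for all n ≥ 1.

4 | S[n]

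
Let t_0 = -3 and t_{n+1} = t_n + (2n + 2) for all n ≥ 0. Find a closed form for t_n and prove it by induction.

Claim: t_n = n^2 + n − 3.

Base case: t_0 = -3, and 0^2 + 0 − 3 = -3.
Assume t_r = r^2 + r − 3.
Then t_{r+1} = t_r + (2r + 2) = (r^2 + r − 3) + (2r + 2) = r^2 + 3r − 1,
and (r+1)^2 + (r+1) − 3 = r^2 + 3r − 1.
Hence t_n = n^2 + n − 3 for every n ≥ 0, by induction.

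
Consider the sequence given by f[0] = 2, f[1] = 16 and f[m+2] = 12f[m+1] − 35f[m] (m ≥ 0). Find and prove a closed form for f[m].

Claim: f[m] = 3·7^m − 5^m.

Base cases: f[0] = 2 and 3·7^0 − 5^0 = 2; f[1] = 16 and 3·7^1 − 5^1 = 16.
Assume f[i] = 3·7^i − 5^i for all 0 ≤ i ≤ j, where j ≥ 1.
Then f[j+1] = 12f[j] − 35f[j−1] = 12·(3·7^j − 5^j) − 35·(3·7^{j−1} − 5^{j−1}) = 3·(12·7 − 35)7^{j−1} − (12·5 − 35)5^{j−1} = 147·7^{j−1} − 25·5^{j−1} = 3·7^{j+1} − 5^{j+1}.
So the formula holds for j+1, and by strong induction f[m] = 3·7^m − 5^m for all m ≥ 0.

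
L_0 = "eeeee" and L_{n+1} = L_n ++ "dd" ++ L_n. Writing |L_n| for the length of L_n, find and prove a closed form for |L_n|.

Claim: |L_n| = 7·2^n − 2.

Base case: |L_0| = 5, and 7·2^0 − 2 = 5.
Assume |L_r| = 7·2^r − 2.
Then |L_{r+1}| = |L_r| + 2 + |L_r| = 2|L_r| + 2 = 2(7·2^r − 2) + 2 = 7·2^{r+1} − 4 + 2 = 7·2^{r+1} − 2.
By induction, |L_n| = 7·2^n − 2 for all n ≥ 0.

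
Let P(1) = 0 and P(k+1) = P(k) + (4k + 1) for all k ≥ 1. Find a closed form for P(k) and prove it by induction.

Claim: P(k) = 2k^2 − k − 1.

Base case: P(1) = 0, and 2·1^2 − 1 − 1 = 0.
Assume P(j) = 2j^2 − j − 1.
Then P(j+1) = P(j) + (4j + 1) = (2j^2 − j − 1) + (4j + 1) = 2j^2 + 3j,
and 2·(j+1)^2 − (j+1) − 1 = 2j^2 + 3j.
This completes the inductive step, so P(k) = 2k^2 − k − 1 for all k ≥ 1.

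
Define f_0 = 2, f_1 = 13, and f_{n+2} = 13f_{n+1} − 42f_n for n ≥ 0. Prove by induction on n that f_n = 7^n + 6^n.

Base cases: f_0 = 2 and 7^0 + 6^0 = 2; f_1 = 13 and 7^1 + 6^1 = 13.
Assume f_j = 7^j + 6^j for all 0 ≤ j ≤ k, where k ≥ 1.
Then f_{k+1} = 13f_k − 42f_{k−1} = 13·(7^k + 6^k) − 42·(7^{k−1} + 6^{k−1}) = (13·7 − 42)7^{k−1} + (13·6 − 42)6^{k−1} = 49·7^{k−1} + 36·6^{k−1} = 7^{k+1} + 6^{k+1}.
This completes the inductive step, so f_n = 7^n + 6^n for all n ≥ 0.

f_n = 7^n + 6^n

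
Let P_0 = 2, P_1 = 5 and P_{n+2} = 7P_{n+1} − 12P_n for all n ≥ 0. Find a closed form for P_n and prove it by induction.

Claim: P_n = 3·3^n − 4^n.

Base cases: P_0 = 2 and 3·3^0 − 4^0 = 2; P_1 = 5 and 3·3^1 − 4^1 = 5.
Assume P_j = 3·3^j − 4^j for all 0 ≤ j ≤ m, where m ≥ 1.
Then P_{m+1} = 7P_m − 12P_{m−1} = 7·(3·3^m − 4^m) − 12·(3·3^{m−1} − 4^{m−1}) = 3·(7·3 − 12)3^{m−1} − (7·4 − 12)4^{m−1} = 27·3^{m−1} − 16·4^{m−1} = 3·3^{m+1} − 4^{m+1}.
By strong induction, P_n = 3·3^n − 4^n for all n ≥ 0.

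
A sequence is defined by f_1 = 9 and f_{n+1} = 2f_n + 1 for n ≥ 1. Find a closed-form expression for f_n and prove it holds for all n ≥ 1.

Claim: f_n = 5·2^n − 1.

Base case: f_1 = 9, and 5·2^1 − 1 = 10 − 1 = 9.
Assume f_m = 5·2^m − 1 for some m ≥ 1.
Then f_{m+1} = 2f_m + 1 = 2·(5·2^m − 1) + 1 = 10·2^m − 2 + 1 = 5·2^{m+1} − 1.
This completes the inductive step, so f_n = 5·2^n − 1 for all n ≥ 1.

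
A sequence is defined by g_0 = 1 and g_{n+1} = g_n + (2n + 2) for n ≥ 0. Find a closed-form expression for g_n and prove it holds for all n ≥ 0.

Claim: g_n = n^2 + n + 1.

Base case: g_0 = 1, and 0^2 + 0 + 1 = 1.
Assume g_k = k^2 + k + 1.
Then g_{k+1} = g_k + (2k + 2) = (k^2 + k + 1) + (2k + 2) = k^2 + 3k + 3,
and (k+1)^2 + (k+1) + 1 = k^2 + 3k + 3.
By induction, g_n = n^2 + n + 1 for all n ≥ 0.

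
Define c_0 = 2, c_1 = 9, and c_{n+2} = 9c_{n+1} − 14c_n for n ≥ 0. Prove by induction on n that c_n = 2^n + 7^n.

Base cases: c_0 = 2 and 2^0 + 7^0 = 2; c_1 = 9 and 2^1 + 7^1 = 9.
Assume c_j = 2^j + 7^j for all 0 ≤ j ≤ r, where r ≥ 1.
Then c_{r+1} = 9c_r − 14c_{r−1} = 9·(2^r + 7^r) − 14·(2^{r−1} + 7^{r−1}) = (9·2 − 14)2^{r−1} + (9·7 − 14)7^{r−1} = 4·2^{r−1} + 49·7^{r−1} = 2^{r+1} + 7^{r+1}.
By strong induction, c_n = 2^n + 7^n for all n ≥ 0.

c_n = 2^n + 7^n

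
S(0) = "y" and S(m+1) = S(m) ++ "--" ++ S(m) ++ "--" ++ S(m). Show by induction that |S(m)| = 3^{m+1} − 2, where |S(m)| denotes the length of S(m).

Base case: |S(0)| = 1, and 3^{0+1} − 2 = 1.
Assume |S(r)| = 3^{r+1} − 2.
Then |S(r+1)| = 3|S(r)| + 4 = 3(3^{r+1} − 2) + 4 = 3^{r+2} − 6 + 4 = 3^{r+2} − 2.
This completes the inductive step, so |S(m)| = 3^{m+1} − 2 for all m ≥ 0.

|S(m)| = 3^{m+1} − 2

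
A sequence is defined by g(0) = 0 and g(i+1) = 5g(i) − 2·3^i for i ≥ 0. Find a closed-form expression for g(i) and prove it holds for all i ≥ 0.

Claim: g(i) = -5^i + 3^i.

Base case: g(0) = 0, and -5^0 + 3^0 = -1 + 1 = 0.
Assume g(m) = -5^m + 3^m for some m ≥ 0.
Then g(m+1) = 5g(m) − 2·3^m = 5·(-5^m + 3^m) − 2·3^m = -5^{m+1} + 5·3^m − 2·3^m = -5^{m+1} + 3·3^m = -5^{m+1} + 3^{m+1}.
By induction, g(i) = -5^i + 3^i for all i ≥ 0.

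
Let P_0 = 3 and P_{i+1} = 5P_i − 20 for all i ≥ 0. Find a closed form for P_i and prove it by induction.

Claim: P_i = -2·5^i + 5.

Base case: P_0 = 3, and -2·5^0 + 5 = -2 + 5 = 3.
Assume P_m = -2·5^m + 5 for some m ≥ 0.
Then P_{m+1} = 5P_m − 20 = 5·(-2·5^m + 5) − 20 = -10·5^m + 25 − 20 = -2·5^{m+1} + 5.
By induction, P_i = -2·5^i + 5 for all i ≥ 0.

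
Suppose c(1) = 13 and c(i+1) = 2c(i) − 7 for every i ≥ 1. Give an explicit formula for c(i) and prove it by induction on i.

Claim: c(i) = 3·2^i + 7.

Base case: c(1) = 13, and 3·2^1 + 7 = 6 + 7 = 13.
Assume c(m) = 3·2^m + 7 for some m ≥ 1.
Then c(m+1) = 2c(m) − 7 = 2·(3·2^m + 7) − 7 = 6·2^m + 14 − 7 = 3·2^{m+1} + 7.
So the formula holds for m+1, and by induction c(i) = 3·2^i + 7 for all i ≥ 1.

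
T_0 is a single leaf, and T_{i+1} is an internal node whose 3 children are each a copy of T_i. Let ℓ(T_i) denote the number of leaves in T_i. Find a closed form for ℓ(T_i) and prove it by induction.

Claim: ℓ(T_i) = 3^i.

Base case: ℓ(T_0) = 1, and 3^0 = 1.
Assume ℓ(T_m) = 3^m.
Then ℓ(T_{m+1}) = 3·ℓ(T_m) = 3·3^m = 3^{m+1}.
Hence ℓ(T_i) = 3^i for every i ≥ 0, by induction.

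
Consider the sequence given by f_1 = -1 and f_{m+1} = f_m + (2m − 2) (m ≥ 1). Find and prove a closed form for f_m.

Claim: f_m = m^2 − 3m + 1.

Base case: f_1 = -1, and 1^2 − 3·1 + 1 = -1.
Assume f_k = k^2 − 3k + 1.
Then f_{k+1} = f_k + (2k − 2) = (k^2 − 3k + 1) + (2k − 2) = k^2 − k − 1,
and (k+1)^2 − 3·(k+1) + 1 = k^2 − k − 1.
Hence f_m = m^2 − 3m + 1 for every m ≥ 1, by induction.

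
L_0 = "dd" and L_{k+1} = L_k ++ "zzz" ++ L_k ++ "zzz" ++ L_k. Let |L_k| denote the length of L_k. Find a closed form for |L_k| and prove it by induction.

Claim: |L_k| = 5·3^k − 3.

Base case: |L_0| = 2, and 5·3^0 − 3 = 2.
Assume |L_m| = 5·3^m − 3.
Then |L_{m+1}| = 3|L_m| + 6 = 3(5·3^m − 3) + 6 = 5·3^{m+1} − 9 + 6 = 5·3^{m+1} − 3.
So the formula holds for m+1, and by induction |L_k| = 5·3^k − 3 for all k ≥ 0.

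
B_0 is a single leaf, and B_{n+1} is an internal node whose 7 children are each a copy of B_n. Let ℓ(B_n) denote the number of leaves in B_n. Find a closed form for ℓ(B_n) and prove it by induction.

Claim: ℓ(B_n) = 7^n.

Base case: ℓ(B_0) = 1, and 7^0 = 1.
Assume ℓ(B_j) = 7^j.
Then ℓ(B_{j+1}) = 7·ℓ(B_j) = 7·7^j = 7^{j+1}.
Hence ℓ(B_n) = 7^n for every n ≥ 0, by induction.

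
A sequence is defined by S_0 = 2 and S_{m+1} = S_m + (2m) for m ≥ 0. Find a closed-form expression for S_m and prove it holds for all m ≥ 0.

Claim: S_m = m^2 − m + 2.

Base case: S_0 = 2, and 0^2 − 0 + 2 = 2.
Assume S_j = j^2 − j + 2.
Then S_{j+1} = S_j + (2j) = (j^2 − j + 2) + (2j) = j^2 + j + 2,
and (j+1)^2 − (j+1) + 2 = j^2 + j + 2.
This completes the inductive step, so S_m = m^2 − m + 2 for all m ≥ 0.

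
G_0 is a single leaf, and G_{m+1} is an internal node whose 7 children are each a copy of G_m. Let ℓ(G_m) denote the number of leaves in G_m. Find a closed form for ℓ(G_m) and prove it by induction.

Claim: ℓ(G_m) = 7^m.

Base case: ℓ(G_0) = 1, and 7^0 = 1.
Assume ℓ(G_k) = 7^k.
Then ℓ(G_{k+1}) = 7·ℓ(G_k) = 7·7^k = 7^{k+1}.
So the formula holds for k+1, and by induction ℓ(G_m) = 7^m for all m ≥ 0.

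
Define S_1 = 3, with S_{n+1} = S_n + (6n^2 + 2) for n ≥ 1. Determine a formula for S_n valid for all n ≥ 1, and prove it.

Claim: S_n = 2n^3 − 3n^2 + 3n + 1.

Base case: S_1 = 3, and 2·1^3 − 3·1^2 + 3·1 + 1 = 3.
Assume S_j = 2j^3 − 3j^2 + 3j + 1.
Then S_{j+1} = S_j + (6j^2 + 2) = (2j^3 − 3j^2 + 3j + 1) + (6j^2 + 2) = 2j^3 + 3j^2 + 3j + 3,
and 2·(j+1)^3 − 3·(j+1)^2 + 3·(j+1) + 1 = 2j^3 + 3j^2 + 3j + 3.
Hence S_n = 2n^3 − 3n^2 + 3n + 1 for every n ≥ 1, by induction.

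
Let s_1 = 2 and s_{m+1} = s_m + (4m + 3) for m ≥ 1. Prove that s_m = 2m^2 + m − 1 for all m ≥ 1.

Base case: s_1 = 2, and 2·1^2 + 1 − 1 = 2.
Assume s_j = 2j^2 + j − 1.
Then s_{j+1} = s_j + (4j + 3) = (2j^2 + j − 1) + (4j + 3) = 2j^2 + 5j + 2,
and 2·(j+1)^2 + (j+1) − 1 = 2j^2 + 5j + 2.
This completes the inductive step, so s_m = 2m^2 + m − 1 for all m ≥ 1.

s_m = 2m^2 + m − 1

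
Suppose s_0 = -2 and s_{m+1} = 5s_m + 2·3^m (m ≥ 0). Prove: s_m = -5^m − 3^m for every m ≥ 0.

Base case: s_0 = -2, and -5^0 − 3^0 = -1 − 1 = -2.
Assume s_j = -5^j − 3^j for some j ≥ 0.
Then s_{j+1} = 5s_j + 2·3^j = 5·(-5^j − 3^j) + 2·3^j = -5^{j+1} − 5·3^j + 2·3^j = -5^{j+1} − 3·3^j = -5^{j+1} − 3^{j+1}.
So the formula holds for j+1, and by induction s_m = -5^m − 3^m for all m ≥ 0.

s_m = -5^m − 3^m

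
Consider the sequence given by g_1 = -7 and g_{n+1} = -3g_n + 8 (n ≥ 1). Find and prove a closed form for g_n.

Claim: g_n = 3·(-3)^n + 2.

Base case: g_1 = -7, and 3·(-3)^1 + 2 = -9 + 2 = -7.
Assume g_r = 3·(-3)^r + 2 for some r ≥ 1.
Then g_{r+1} = -3g_r + 8 = -3·(3·(-3)^r + 2) + 8 = -9·(-3)^r − 6 + 8 = 3·(-3)^{r+1} + 2.
By induction, g_n = 3·(-3)^n + 2 for all n ≥ 1.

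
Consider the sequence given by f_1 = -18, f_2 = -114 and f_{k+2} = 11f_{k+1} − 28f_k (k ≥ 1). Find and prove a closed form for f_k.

Claim: f_k = -4^k − 2·7^k.

Base cases: f_1 = -18 and -4^1 − 2·7^1 = -18; f_2 = -114 and -4^2 − 2·7^2 = -114.
Assume f_j = -4^j − 2·7^j for all 1 ≤ j ≤ r, where r ≥ 2.
Then f_{r+1} = 11f_r − 28f_{r−1} = 11·(-4^r − 2·7^r) − 28·(-4^{r−1} − 2·7^{r−1}) = -(11·4 − 28)4^{r−1} − 2·(11·7 − 28)7^{r−1} = -16·4^{r−1} − 98·7^{r−1} = -4^{r+1} − 2·7^{r+1}.
By strong induction, f_k = -4^k − 2·7^k for all k ≥ 1.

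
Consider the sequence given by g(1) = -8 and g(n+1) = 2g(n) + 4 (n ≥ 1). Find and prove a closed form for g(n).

Claim: g(n) = -2^{n+1} − 4.

Base case: g(1) = -8, and -2^{1+1} − 4 = -4 − 4 = -8.
Assume g(r) = -2^{r+1} − 4 for some r ≥ 1.
Then g(r+1) = 2g(r) + 4 = 2·(-2^{r+1} − 4) + 4 = -2^{r+2} − 8 + 4 = -2^{r+2} − 4.
Hence g(n) = -2^{n+1} − 4 for every n ≥ 1, by induction.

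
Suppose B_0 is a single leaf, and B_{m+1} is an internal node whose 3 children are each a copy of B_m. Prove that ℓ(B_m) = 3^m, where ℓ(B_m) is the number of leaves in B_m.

Base case: ℓ(B_0) = 1, and 3^0 = 1.
Assume ℓ(B_r) = 3^r.
Then ℓ(B_{r+1}) = 3·ℓ(B_r) = 3·3^r = 3^{r+1}.
Hence ℓ(B_m) = 3^m for every m ≥ 0, by induction.

ℓ(B_m) = 3^m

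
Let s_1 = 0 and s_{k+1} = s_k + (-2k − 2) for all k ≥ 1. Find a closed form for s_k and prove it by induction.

Claim: s_k = -k^2 − k + 2.

Base case: s_1 = 0, and -1^2 − 1 + 2 = 0.
Assume s_m = -m^2 − m + 2.
Then s_{m+1} = s_m + (-2m − 2) = (-m^2 − m + 2) + (-2m − 2) = -m^2 − 3m,
and -(m+1)^2 − (m+1) + 2 = -m^2 − 3m.
This completes the inductive step, so s_k = -k^2 − k + 2 for all k ≥ 1.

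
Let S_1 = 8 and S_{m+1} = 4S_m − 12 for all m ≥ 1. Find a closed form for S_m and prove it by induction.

Claim: S_m = 4^m + 4.

Base case: S_1 = 8, and 4^1 + 4 = 4 + 4 = 8.
Assume S_r = 4^r + 4 for some r ≥ 1.
Then S_{r+1} = 4S_r − 12 = 4·(4^r + 4) − 12 = 4^{r+1} + 16 − 12 = 4^{r+1} + 4.
Hence S_m = 4^m + 4 for every m ≥ 1, by induction.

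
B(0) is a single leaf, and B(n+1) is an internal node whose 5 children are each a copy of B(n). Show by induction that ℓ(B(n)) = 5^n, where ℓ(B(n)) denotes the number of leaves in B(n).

Base case: ℓ(B(0)) = 1, and 5^0 = 1.
Assume ℓ(B(r)) = 5^r.
Then ℓ(B(r+1)) = 5·ℓ(B(r)) = 5·5^r = 5^{r+1}.
By induction, ℓ(B(n)) = 5^n for all n ≥ 0.

ℓ(B(n)) = 5^n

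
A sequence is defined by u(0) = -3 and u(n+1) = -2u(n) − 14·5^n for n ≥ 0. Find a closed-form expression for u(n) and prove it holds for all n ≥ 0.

Claim: u(n) = -(-2)^n − 2·5^n.

Base case: u(0) = -3, and -(-2)^0 − 2·5^0 = -1 − 2 = -3.
Assume u(r) = -(-2)^r − 2·5^r for some r ≥ 0.
Then u(r+1) = -2u(r) − 14·5^r = -2·(-(-2)^r − 2·5^r) − 14·5^r = -(-2)^{r+1} + 4·5^r − 14·5^r = -(-2)^{r+1} − 10·5^r = -(-2)^{r+1} − 2·5^{r+1}.
By induction, u(n) = -(-2)^n − 2·5^n for all n ≥ 0.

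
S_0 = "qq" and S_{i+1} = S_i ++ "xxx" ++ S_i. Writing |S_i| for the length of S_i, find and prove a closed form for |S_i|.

Claim: |S_i| = 5·2^i − 3.

Base case: |S_0| = 2, and 5·2^0 − 3 = 2.
Assume |S_k| = 5·2^k − 3.
Then |S_{k+1}| = |S_k| + 3 + |S_k| = 2|S_k| + 3 = 2(5·2^k − 3) + 3 = 5·2^{k+1} − 6 + 3 = 5·2^{k+1} − 3.
Hence |S_i| = 5·2^i − 3 for every i ≥ 0, by induction.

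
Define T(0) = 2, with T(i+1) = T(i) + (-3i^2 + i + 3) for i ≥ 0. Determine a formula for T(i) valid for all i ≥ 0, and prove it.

Claim: T(i) = -i^3 + 2i^2 + 2i + 2.

Base case: T(0) = 2, and -0^3 + 2·0^2 + 2·0 + 2 = 2.
Assume T(m) = -m^3 + 2m^2 + 2m + 2.
Then T(m+1) = T(m) + (-3m^2 + m + 3) = (-m^3 + 2m^2 + 2m + 2) + (-3m^2 + m + 3) = -m^3 − m^2 + 3m + 5,
and -(m+1)^3 + 2·(m+1)^2 + 2·(m+1) + 2 = -m^3 − m^2 + 3m + 5.
By induction, T(i) = -i^3 + 2i^2 + 2i + 2 for all i ≥ 0.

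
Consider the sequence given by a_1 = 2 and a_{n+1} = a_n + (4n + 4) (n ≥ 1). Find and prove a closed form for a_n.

Claim: a_n = 2n^2 + 2n − 2.

Base case: a_1 = 2, and 2·1^2 + 2·1 − 2 = 2.
Assume a_j = 2j^2 + 2j − 2.
Then a_{j+1} = a_j + (4j + 4) = (2j^2 + 2j − 2) + (4j + 4) = 2j^2 + 6j + 2,
and 2·(j+1)^2 + 2·(j+1) − 2 = 2j^2 + 6j + 2.
Hence a_n = 2n^2 + 2n − 2 for every n ≥ 1, by induction.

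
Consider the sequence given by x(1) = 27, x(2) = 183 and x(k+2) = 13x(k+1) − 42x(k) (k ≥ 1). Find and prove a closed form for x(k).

Claim: x(k) = 3·7^k + 6^k.

Base cases: x(1) = 27 and 3·7^1 + 6^1 = 27; x(2) = 183 and 3·7^2 + 6^2 = 183.
Assume x(i) = 3·7^i + 6^i for all 1 ≤ i ≤ j, where j ≥ 2.
Then x(j+1) = 13x(j) − 42x(j−1) = 13·(3·7^j + 6^j) − 42·(3·7^{j−1} + 6^{j−1}) = 3·(13·7 − 42)7^{j−1} + (13·6 − 42)6^{j−1} = 147·7^{j−1} + 36·6^{j−1} = 3·7^{j+1} + 6^{j+1}.
Hence x(k) = 3·7^k + 6^k for every k ≥ 1, by strong induction.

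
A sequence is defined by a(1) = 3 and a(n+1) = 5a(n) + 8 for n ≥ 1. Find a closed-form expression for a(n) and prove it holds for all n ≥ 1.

Claim: a(n) = 5^n − 2.

Base case: a(1) = 3, and 5^1 − 2 = 5 − 2 = 3.
Assume a(j) = 5^j − 2 for some j ≥ 1.
Then a(j+1) = 5a(j) + 8 = 5·(5^j − 2) + 8 = 5^{j+1} − 10 + 8 = 5^{j+1} − 2.
So the formula holds for j+1, and by induction a(n) = 5^n − 2 for all n ≥ 1.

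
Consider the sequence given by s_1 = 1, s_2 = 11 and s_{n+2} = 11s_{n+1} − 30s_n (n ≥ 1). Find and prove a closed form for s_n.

Claim: s_n = 6^n − 5^n.

Base cases: s_1 = 1 and 6^1 − 5^1 = 1; s_2 = 11 and 6^2 − 5^2 = 11.
Assume s_j = 6^j − 5^j for all 1 ≤ j ≤ k, where k ≥ 2.
Then s_{k+1} = 11s_k − 30s_{k−1} = 11·(6^k − 5^k) − 30·(6^{k−1} − 5^{k−1}) = (11·6 − 30)6^{k−1} − (11·5 − 30)5^{k−1} = 36·6^{k−1} − 25·5^{k−1} = 6^{k+1} − 5^{k+1}.
By strong induction, s_n = 6^n − 5^n for all n ≥ 1.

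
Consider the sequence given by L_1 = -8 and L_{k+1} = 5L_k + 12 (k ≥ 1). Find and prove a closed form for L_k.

Claim: L_k = -5^k − 3.

Base case: L_1 = -8, and -5^1 − 3 = -5 − 3 = -8.
Assume L_j = -5^j − 3 for some j ≥ 1.
Then L_{j+1} = 5L_j + 12 = 5·(-5^j − 3) + 12 = -5^{j+1} − 15 + 12 = -5^{j+1} − 3.
By induction, L_k = -5^k − 3 for all k ≥ 1.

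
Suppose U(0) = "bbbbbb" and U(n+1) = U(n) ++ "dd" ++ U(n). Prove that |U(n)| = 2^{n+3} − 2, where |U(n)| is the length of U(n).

Base case: |U(0)| = 6, and 2^{0+3} − 2 = 6.
Assume |U(r)| = 2^{r+3} − 2.
Then |U(r+1)| = |U(r)| + 2 + |U(r)| = 2|U(r)| + 2 = 2(2^{r+3} − 2) + 2 = 2^{r+1+3} − 4 + 2 = 2^{r+1+3} − 2.
By induction, |U(n)| = 2^{n+3} − 2 for all n ≥ 0.

|U(n)| = 2^{n+3} − 2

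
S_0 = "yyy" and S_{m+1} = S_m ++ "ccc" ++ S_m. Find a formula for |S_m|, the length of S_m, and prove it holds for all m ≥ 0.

Claim: |S_m| = 6·2^m − 3.

Base case: |S_0| = 3, and 6·2^0 − 3 = 3.
Assume |S_j| = 6·2^j − 3.
Then |S_{j+1}| = |S_j| + 3 + |S_j| = 2|S_j| + 3 = 2(6·2^j − 3) + 3 = 6·2^{j+1} − 6 + 3 = 6·2^{j+1} − 3.
Hence |S_m| = 6·2^m − 3 for every m ≥ 0, by induction.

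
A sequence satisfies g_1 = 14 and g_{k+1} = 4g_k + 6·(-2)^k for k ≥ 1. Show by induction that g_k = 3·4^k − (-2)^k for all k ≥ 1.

Base case: g_1 = 14, and 3·4^1 − (-2)^1 = 12 + 2 = 14.
Assume g_r = 3·4^r − (-2)^r for some r ≥ 1.
Then g_{r+1} = 4g_r + 6·(-2)^r = 4·(3·4^r − (-2)^r) + 6·(-2)^r = 3·4^{r+1} − 4·(-2)^r + 6·(-2)^r = 3·4^{r+1} + 2·(-2)^r = 3·4^{r+1} − (-2)^{r+1}.
This completes the inductive step, so g_k = 3·4^k − (-2)^k for all k ≥ 1.

g_k = 3·4^k − (-2)^k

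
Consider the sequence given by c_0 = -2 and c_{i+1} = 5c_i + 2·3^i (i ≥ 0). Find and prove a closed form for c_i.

Claim: c_i = -5^i − 3^i.

Base case: c_0 = -2, and -5^0 − 3^0 = -1 − 1 = -2.
Assume c_k = -5^k − 3^k for some k ≥ 0.
Then c_{k+1} = 5c_k + 2·3^k = 5·(-5^k − 3^k) + 2·3^k = -5^{k+1} − 5·3^k + 2·3^k = -5^{k+1} − 3·3^k = -5^{k+1} − 3^{k+1}.
This completes the inductive step, so c_i = -5^i − 3^i for all i ≥ 0.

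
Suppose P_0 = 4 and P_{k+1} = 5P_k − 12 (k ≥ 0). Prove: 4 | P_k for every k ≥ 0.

Base case: P_0 = 4 = 4·1, so 4 | P_0.
Assume 4 | P_j, so P_j = 4t for some integer t.
Then P_{j+1} = 5P_j − 12 = 5·(4t) − 12 = 4(5t − 3), so 4 | P_{j+1}.
This completes the inductive step, so 4 | P_k for all k ≥ 0.

4 | P_k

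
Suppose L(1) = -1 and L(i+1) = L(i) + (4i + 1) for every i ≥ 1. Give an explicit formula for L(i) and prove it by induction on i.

Claim: L(i) = 2i^2 − i − 2.

Base case: L(1) = -1, and 2·1^2 − 1 − 2 = -1.
Assume L(j) = 2j^2 − j − 2.
Then L(j+1) = L(j) + (4j + 1) = (2j^2 − j − 2) + (4j + 1) = 2j^2 + 3j − 1,
and 2·(j+1)^2 − (j+1) − 2 = 2j^2 + 3j − 1.
Hence L(i) = 2i^2 − i − 2 for every i ≥ 1, by induction.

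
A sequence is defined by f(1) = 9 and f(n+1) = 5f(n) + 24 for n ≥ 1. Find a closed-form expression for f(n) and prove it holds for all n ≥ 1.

Claim: f(n) = 3·5^n − 6.

Base case: f(1) = 9, and 3·5^1 − 6 = 15 − 6 = 9.
Assume f(j) = 3·5^j − 6 for some j ≥ 1.
Then f(j+1) = 5f(j) + 24 = 5·(3·5^j − 6) + 24 = 15·5^j − 30 + 24 = 3·5^{j+1} − 6.
By induction, f(n) = 3·5^n − 6 for all n ≥ 1.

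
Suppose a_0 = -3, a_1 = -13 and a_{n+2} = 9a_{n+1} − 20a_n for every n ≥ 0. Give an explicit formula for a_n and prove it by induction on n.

Claim: a_n = -5^n − 2·4^n.

Base cases: a_0 = -3 and -5^0 − 2·4^0 = -3; a_1 = -13 and -5^1 − 2·4^1 = -13.
Assume a_j = -5^j − 2·4^j for all 0 ≤ j ≤ k, where k ≥ 1.
Then a_{k+1} = 9a_k − 20a_{k−1} = 9·(-5^k − 2·4^k) − 20·(-5^{k−1} − 2·4^{k−1}) = -(9·5 − 20)5^{k−1} − 2·(9·4 − 20)4^{k−1} = -25·5^{k−1} − 32·4^{k−1} = -5^{k+1} − 2·4^{k+1}.
So the formula holds for k+1, and by strong induction a_n = -5^n − 2·4^n for all n ≥ 0.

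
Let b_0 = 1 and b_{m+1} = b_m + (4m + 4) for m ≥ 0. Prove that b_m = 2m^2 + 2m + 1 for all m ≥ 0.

Base case: b_0 = 1, and 2·0^2 + 2·0 + 1 = 1.
Assume b_j = 2j^2 + 2j + 1.
Then b_{j+1} = b_j + (4j + 4) = (2j^2 + 2j + 1) + (4j + 4) = 2j^2 + 6j + 5,
and 2·(j+1)^2 + 2·(j+1) + 1 = 2j^2 + 6j + 5.
Hence b_m = 2m^2 + 2m + 1 for every m ≥ 0, by induction.

b_m = 2m^2 + 2m + 1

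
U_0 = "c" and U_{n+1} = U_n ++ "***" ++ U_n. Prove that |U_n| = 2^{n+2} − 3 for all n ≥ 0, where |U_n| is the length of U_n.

Base case: |U_0| = 1, and 2^{0+2} − 3 = 1.
Assume |U_k| = 2^{k+2} − 3.
Then |U_{k+1}| = |U_k| + 3 + |U_k| = 2|U_k| + 3 = 2(2^{k+2} − 3) + 3 = 2^{k+3} − 6 + 3 = 2^{k+3} − 3.
This completes the inductive step, so |U_n| = 2^{n+2} − 3 for all n ≥ 0.

|U_n| = 2^{n+2} − 3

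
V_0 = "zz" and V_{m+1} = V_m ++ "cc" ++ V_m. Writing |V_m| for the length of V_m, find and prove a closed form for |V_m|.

Claim: |V_m| = 2^{m+2} − 2.

Base case: |V_0| = 2, and 2^{0+2} − 2 = 2.
Assume |V_k| = 2^{k+2} − 2.
Then |V_{k+1}| = |V_k| + 2 + |V_k| = 2|V_k| + 2 = 2(2^{k+2} − 2) + 2 = 2^{k+3} − 4 + 2 = 2^{k+3} − 2.
By induction, |V_m| = 2^{m+2} − 2 for all m ≥ 0.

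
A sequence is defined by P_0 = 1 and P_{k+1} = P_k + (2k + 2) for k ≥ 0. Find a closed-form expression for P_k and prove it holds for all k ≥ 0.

Claim: P_k = k^2 + k + 1.

Base case: P_0 = 1, and 0^2 + 0 + 1 = 1.
Assume P_j = j^2 + j + 1.
Then P_{j+1} = P_j + (2j + 2) = (j^2 + j + 1) + (2j + 2) = j^2 + 3j + 3,
and (j+1)^2 + (j+1) + 1 = j^2 + 3j + 3.
This completes the inductive step, so P_k = k^2 + k + 1 for all k ≥ 0.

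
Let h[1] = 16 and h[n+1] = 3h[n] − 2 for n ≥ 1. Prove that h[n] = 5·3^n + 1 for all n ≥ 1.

Base case: h[1] = 16, and 5·3^1 + 1 = 15 + 1 = 16.
Assume h[k] = 5·3^k + 1 for some k ≥ 1.
Then h[k+1] = 3h[k] − 2 = 3·(5·3^k + 1) − 2 = 15·3^k + 3 − 2 = 5·3^{k+1} + 1.
So the formula holds for k+1, and by induction h[n] = 5·3^n + 1 for all n ≥ 1.

h[n] = 5·3^n + 1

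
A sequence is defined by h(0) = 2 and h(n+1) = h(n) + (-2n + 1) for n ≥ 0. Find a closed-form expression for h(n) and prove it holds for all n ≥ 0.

Claim: h(n) = -n^2 + 2n + 2.

Base case: h(0) = 2, and -0^2 + 2·0 + 2 = 2.
Assume h(m) = -m^2 + 2m + 2.
Then h(m+1) = h(m) + (-2m + 1) = (-m^2 + 2m + 2) + (-2m + 1) = -m^2 + 3,
and -(m+1)^2 + 2·(m+1) + 2 = -m^2 + 3.
This completes the inductive step, so h(n) = -n^2 + 2n + 2 for all n ≥ 0.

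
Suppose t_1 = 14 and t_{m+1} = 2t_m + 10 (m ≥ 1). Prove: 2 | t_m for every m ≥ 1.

Base case: t_1 = 14 = 2·7, so 2 | t_1.
Assume 2 | t_r, so t_r = 2s for some integer s.
Then t_{r+1} = 2t_r + 10 = 2·(2s) + 10 = 2(2s + 5), so 2 | t_{r+1}.
So the property holds for r+1, and by induction 2 | t_m for all m ≥ 1.

2 | t_m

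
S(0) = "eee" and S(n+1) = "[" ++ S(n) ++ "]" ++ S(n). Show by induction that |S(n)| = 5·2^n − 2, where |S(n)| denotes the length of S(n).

Base case: |S(0)| = 3, and 5·2^0 − 2 = 3.
Assume |S(j)| = 5·2^j − 2.
Then |S(j+1)| = 1 + |S(j)| + 1 + |S(j)| = 2|S(j)| + 2 = 2(5·2^j − 2) + 2 = 5·2^{j+1} − 4 + 2 = 5·2^{j+1} − 2.
By induction, |S(n)| = 5·2^n − 2 for all n ≥ 0.

|S(n)| = 5·2^n − 2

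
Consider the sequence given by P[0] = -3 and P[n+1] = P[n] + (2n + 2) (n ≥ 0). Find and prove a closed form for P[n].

Claim: P[n] = n^2 + n − 3.

Base case: P[0] = -3, and 0^2 + 0 − 3 = -3.
Assume P[m] = m^2 + m − 3.
Then P[m+1] = P[m] + (2m + 2) = (m^2 + m − 3) + (2m + 2) = m^2 + 3m − 1,
and (m+1)^2 + (m+1) − 3 = m^2 + 3m − 1.
This completes the inductive step, so P[n] = n^2 + n − 3 for all n ≥ 0.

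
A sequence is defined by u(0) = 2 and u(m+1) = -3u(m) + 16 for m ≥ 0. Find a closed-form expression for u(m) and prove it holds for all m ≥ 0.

Claim: u(m) = -2·(-3)^m + 4.

Base case: u(0) = 2, and -2·(-3)^0 + 4 = -2 + 4 = 2.
Assume u(j) = -2·(-3)^j + 4 for some j ≥ 0.
Then u(j+1) = -3u(j) + 16 = -3·(-2·(-3)^j + 4) + 16 = 6·(-3)^j − 12 + 16 = -2·(-3)^{j+1} + 4.
So the formula holds for j+1, and by induction u(m) = -2·(-3)^m + 4 for all m ≥ 0.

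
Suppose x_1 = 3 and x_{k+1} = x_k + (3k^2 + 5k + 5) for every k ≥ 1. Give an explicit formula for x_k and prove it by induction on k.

Claim: x_k = k^3 + k^2 + 3k − 2.

Base case: x_1 = 3, and 1^3 + 1^2 + 3·1 − 2 = 3.
Assume x_m = m^3 + m^2 + 3m − 2.
Then x_{m+1} = x_m + (3m^2 + 5m + 5) = (m^3 + m^2 + 3m − 2) + (3m^2 + 5m + 5) = m^3 + 4m^2 + 8m + 3,
and (m+1)^3 + (m+1)^2 + 3·(m+1) − 2 = m^3 + 4m^2 + 8m + 3.
This completes the inductive step, so x_k = k^3 + k^2 + 3k − 2 for all k ≥ 1.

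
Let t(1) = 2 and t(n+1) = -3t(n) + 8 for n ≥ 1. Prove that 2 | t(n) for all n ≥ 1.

Base case: t(1) = 2 = 2·1, so 2 | t(1).
Assume 2 | t(j), so t(j) = 2s for some integer s.
Then t(j+1) = -3t(j) + 8 = -3·(2s) + 8 = 2(-3s + 4), so 2 | t(j+1).
This completes the inductive step, so 2 | t(n) for all n ≥ 1.

2 | t(n)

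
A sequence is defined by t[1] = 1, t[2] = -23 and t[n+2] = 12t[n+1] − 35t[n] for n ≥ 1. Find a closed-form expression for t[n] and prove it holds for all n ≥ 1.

Claim: t[n] = 3·5^n − 2·7^n.

Base cases: t[1] = 1 and 3·5^1 − 2·7^1 = 1; t[2] = -23 and 3·5^2 − 2·7^2 = -23.
Assume t[j] = 3·5^j − 2·7^j for all 1 ≤ j ≤ k, where k ≥ 2.
Then t[k+1] = 12t[k] − 35t[k−1] = 12·(3·5^k − 2·7^k) − 35·(3·5^{k−1} − 2·7^{k−1}) = 3·(12·5 − 35)5^{k−1} − 2·(12·7 − 35)7^{k−1} = 75·5^{k−1} − 98·7^{k−1} = 3·5^{k+1} − 2·7^{k+1}.
So the formula holds for k+1, and by strong induction t[n] = 3·5^n − 2·7^n for all n ≥ 1.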